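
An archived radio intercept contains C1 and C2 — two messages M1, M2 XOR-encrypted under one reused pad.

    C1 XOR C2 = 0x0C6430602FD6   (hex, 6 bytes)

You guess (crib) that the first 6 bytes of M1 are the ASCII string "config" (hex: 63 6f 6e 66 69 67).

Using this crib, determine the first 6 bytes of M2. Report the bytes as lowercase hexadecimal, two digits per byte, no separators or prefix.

6f0b5e0646b1

Since C1 ⊕ C2 = M1 ⊕ M2, XORing with the guessed M1 bytes yields the corresponding M2 bytes: M2 = (C1 ⊕ C2) ⊕ M1.
byte 0: 0c ⊕ 63 = 6f
byte 1: 64 ⊕ 6f = 0b
byte 2: 30 ⊕ 6e = 5e
byte 3: 60 ⊕ 66 = 06
byte 4: 2f ⊕ 69 = 46
byte 5: d6 ⊕ 67 = b1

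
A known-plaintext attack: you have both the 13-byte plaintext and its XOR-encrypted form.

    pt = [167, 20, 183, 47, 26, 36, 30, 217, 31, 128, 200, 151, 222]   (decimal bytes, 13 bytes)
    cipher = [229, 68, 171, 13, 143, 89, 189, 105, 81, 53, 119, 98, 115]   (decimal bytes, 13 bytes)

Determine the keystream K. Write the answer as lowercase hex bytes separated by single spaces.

42 50 1c 22 95 7d a3 b0 4e b5 bf f5 ad

Since cipher = pt ⊕ K, XORing both sides with pt gives K = pt ⊕ cipher.
byte 0: a7 xor e5 = 42
byte 1: 14 xor 44 = 50
byte 2: b7 xor ab = 1c
byte 3: 2f xor 0d = 22
byte 4: 1a xor 8f = 95
byte 5: 24 xor 59 = 7d
byte 6: 1e xor bd = a3
byte 7: d9 xor 69 = b0
byte 8: 1f xor 51 = 4e
byte 9: 80 xor 35 = b5
byte 10: c8 xor 77 = bf
byte 11: 97 xor 62 = f5
byte 12: de xor 73 = ad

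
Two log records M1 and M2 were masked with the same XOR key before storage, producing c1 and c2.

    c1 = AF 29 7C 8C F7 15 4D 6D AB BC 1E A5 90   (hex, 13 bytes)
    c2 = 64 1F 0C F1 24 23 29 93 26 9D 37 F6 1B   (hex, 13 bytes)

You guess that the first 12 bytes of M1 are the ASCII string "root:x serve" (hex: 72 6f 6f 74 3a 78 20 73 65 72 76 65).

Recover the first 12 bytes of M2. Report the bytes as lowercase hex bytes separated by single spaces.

First, c1 ⊕ c2 = (M1 ⊕ K) ⊕ (M2 ⊕ K) = M1 ⊕ M2, so the key drops out. Then M2 = (M1 ⊕ M2) ⊕ M1 over the first 12 bytes.
byte 0: (af ^ 64) ^ 72 = cb ^ 72 = b9
byte 1: (29 ^ 1f) ^ 6f = 36 ^ 6f = 59
byte 2: (7c ^ 0c) ^ 6f = 70 ^ 6f = 1f
byte 3: (8c ^ f1) ^ 74 = 7d ^ 74 = 09
byte 4: (f7 ^ 24) ^ 3a = d3 ^ 3a = e9
byte 5: (15 ^ 23) ^ 78 = 36 ^ 78 = 4e
byte 6: (4d ^ 29) ^ 20 = 64 ^ 20 = 44
byte 7: (6d ^ 93) ^ 73 = fe ^ 73 = 8d
byte 8: (ab ^ 26) ^ 65 = 8d ^ 65 = e8
byte 9: (bc ^ 9d) ^ 72 = 21 ^ 72 = 53
byte 10: (1e ^ 37) ^ 76 = 29 ^ 76 = 5f
byte 11: (a5 ^ f6) ^ 65 = 53 ^ 65 = 36

b9 59 1f 09 e9 4e 44 8d e8 53 5f 36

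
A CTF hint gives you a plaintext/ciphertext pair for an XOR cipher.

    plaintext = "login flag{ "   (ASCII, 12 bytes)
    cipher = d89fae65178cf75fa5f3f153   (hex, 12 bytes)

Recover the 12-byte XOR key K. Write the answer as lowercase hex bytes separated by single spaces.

b4 f0 c9 0c 79 ac 91 33 c4 94 8a 73

Since cipher = plaintext ⊕ K, XORing both sides with plaintext gives K = plaintext ⊕ cipher.
6c ^ d8 = b4
6f ^ 9f = f0
67 ^ ae = c9
69 ^ 65 = 0c
6e ^ 17 = 79
20 ^ 8c = ac
66 ^ f7 = 91
6c ^ 5f = 33
61 ^ a5 = c4
67 ^ f3 = 94
7b ^ f1 = 8a
20 ^ 53 = 73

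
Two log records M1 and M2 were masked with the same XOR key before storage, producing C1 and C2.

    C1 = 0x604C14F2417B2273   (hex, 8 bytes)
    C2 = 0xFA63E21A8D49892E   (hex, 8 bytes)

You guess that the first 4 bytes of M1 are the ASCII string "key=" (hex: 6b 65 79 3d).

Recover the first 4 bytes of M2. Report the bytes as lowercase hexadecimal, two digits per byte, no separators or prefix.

f14a8fd5

First, C1 ⊕ C2 = (M1 ⊕ K) ⊕ (M2 ⊕ K) = M1 ⊕ M2, so the key drops out. Then M2 = (M1 ⊕ M2) ⊕ M1 over the first 4 bytes.
byte 0: (60 ^ fa) ^ 6b = 9a ^ 6b = f1
byte 1: (4c ^ 63) ^ 65 = 2f ^ 65 = 4a
byte 2: (14 ^ e2) ^ 79 = f6 ^ 79 = 8f
byte 3: (f2 ^ 1a) ^ 3d = e8 ^ 3d = d5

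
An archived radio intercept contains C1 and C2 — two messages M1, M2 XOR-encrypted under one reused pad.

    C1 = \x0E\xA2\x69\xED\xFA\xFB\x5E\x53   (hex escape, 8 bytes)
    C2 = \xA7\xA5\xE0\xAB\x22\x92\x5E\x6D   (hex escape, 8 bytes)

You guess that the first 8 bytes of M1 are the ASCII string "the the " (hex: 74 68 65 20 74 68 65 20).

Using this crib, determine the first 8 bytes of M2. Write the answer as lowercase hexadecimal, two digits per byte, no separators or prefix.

First, C1 ⊕ C2 = (M1 ⊕ K) ⊕ (M2 ⊕ K) = M1 ⊕ M2, so the key drops out. Then M2 = (M1 ⊕ M2) ⊕ M1 over the first 8 bytes.
byte 0: (0e ⊕ a7) ⊕ 74 = a9 ⊕ 74 = dd
byte 1: (a2 ⊕ a5) ⊕ 68 = 07 ⊕ 68 = 6f
byte 2: (69 ⊕ e0) ⊕ 65 = 89 ⊕ 65 = ec
byte 3: (ed ⊕ ab) ⊕ 20 = 46 ⊕ 20 = 66
byte 4: (fa ⊕ 22) ⊕ 74 = d8 ⊕ 74 = ac
byte 5: (fb ⊕ 92) ⊕ 68 = 69 ⊕ 68 = 01
byte 6: (5e ⊕ 5e) ⊕ 65 = 00 ⊕ 65 = 65
byte 7: (53 ⊕ 6d) ⊕ 20 = 3e ⊕ 20 = 1e

dd6fec66ac01651e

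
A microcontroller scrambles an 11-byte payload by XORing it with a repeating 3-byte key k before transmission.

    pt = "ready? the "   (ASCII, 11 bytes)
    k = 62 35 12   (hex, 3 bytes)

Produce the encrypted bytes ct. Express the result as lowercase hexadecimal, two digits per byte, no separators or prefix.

The 3-byte key repeats, so the effective keystream is 62 35 12 62 35 12 62 35 12 62 35.
byte 0: 72 ^ 62 = 10
byte 1: 65 ^ 35 = 50
byte 2: 61 ^ 12 = 73
byte 3: 64 ^ 62 = 06
byte 4: 79 ^ 35 = 4c
byte 5: 3f ^ 12 = 2d
byte 6: 20 ^ 62 = 42
byte 7: 74 ^ 35 = 41
byte 8: 68 ^ 12 = 7a
byte 9: 65 ^ 62 = 07
byte 10: 20 ^ 35 = 15

105073064c2d42417a0715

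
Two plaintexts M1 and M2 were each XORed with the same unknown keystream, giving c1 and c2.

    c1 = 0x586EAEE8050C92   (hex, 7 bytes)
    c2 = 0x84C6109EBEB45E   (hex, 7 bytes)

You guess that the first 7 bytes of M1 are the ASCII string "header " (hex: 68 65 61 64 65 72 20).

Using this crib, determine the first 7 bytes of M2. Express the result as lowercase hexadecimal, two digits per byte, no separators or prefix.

b4cddf12decaec

First, c1 ⊕ c2 = (M1 ⊕ K) ⊕ (M2 ⊕ K) = M1 ⊕ M2, so the key drops out. Then M2 = (M1 ⊕ M2) ⊕ M1 over the first 7 bytes.
byte 0: (58 ^ 84) ^ 68 = dc ^ 68 = b4
byte 1: (6e ^ c6) ^ 65 = a8 ^ 65 = cd
byte 2: (ae ^ 10) ^ 61 = be ^ 61 = df
byte 3: (e8 ^ 9e) ^ 64 = 76 ^ 64 = 12
byte 4: (05 ^ be) ^ 65 = bb ^ 65 = de
byte 5: (0c ^ b4) ^ 72 = b8 ^ 72 = ca
byte 6: (92 ^ 5e) ^ 20 = cc ^ 20 = ec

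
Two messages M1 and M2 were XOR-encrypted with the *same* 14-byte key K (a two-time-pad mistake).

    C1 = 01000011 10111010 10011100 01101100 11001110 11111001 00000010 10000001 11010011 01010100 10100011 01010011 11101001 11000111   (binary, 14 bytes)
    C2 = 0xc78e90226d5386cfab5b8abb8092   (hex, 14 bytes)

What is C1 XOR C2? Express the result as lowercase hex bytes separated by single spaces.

C1 ⊕ C2 = (M1 ⊕ K) ⊕ (M2 ⊕ K) = M1 ⊕ M2 — the shared key cancels under XOR.
byte 0:  67 xor 199 = 132
byte 1: 186 xor 142 =  52
byte 2: 156 xor 144 =  12
byte 3: 108 xor  34 =  78
byte 4: 206 xor 109 = 163
byte 5: 249 xor  83 = 170
byte 6:   2 xor 134 = 132
byte 7: 129 xor 207 =  78
byte 8: 211 xor 171 = 120
byte 9:  84 xor  91 =  15
byte 10: 163 xor 138 =  41
byte 11:  83 xor 187 = 232
byte 12: 233 xor 128 = 105
byte 13: 199 xor 146 =  85

84 34 0c 4e a3 aa 84 4e 78 0f 29 e8 69 55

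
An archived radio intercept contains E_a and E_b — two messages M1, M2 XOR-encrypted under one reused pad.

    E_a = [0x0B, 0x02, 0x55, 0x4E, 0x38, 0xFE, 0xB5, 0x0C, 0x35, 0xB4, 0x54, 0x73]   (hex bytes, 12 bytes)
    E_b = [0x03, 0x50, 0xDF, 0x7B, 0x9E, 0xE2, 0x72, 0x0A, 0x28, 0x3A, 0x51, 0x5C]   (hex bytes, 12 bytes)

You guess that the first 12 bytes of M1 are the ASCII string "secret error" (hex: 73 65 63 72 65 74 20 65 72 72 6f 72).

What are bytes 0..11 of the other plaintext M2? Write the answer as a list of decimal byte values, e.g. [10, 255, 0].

[123, 55, 233, 71, 195, 104, 231, 99, 111, 252, 106, 93]

First, E_a ⊕ E_b = (M1 ⊕ K) ⊕ (M2 ⊕ K) = M1 ⊕ M2, so the key drops out. Then M2 = (M1 ⊕ M2) ⊕ M1 over the first 12 bytes.
byte 0: (0b xor 03) xor 73 = 08 xor 73 = 7b
byte 1: (02 xor 50) xor 65 = 52 xor 65 = 37
byte 2: (55 xor df) xor 63 = 8a xor 63 = e9
byte 3: (4e xor 7b) xor 72 = 35 xor 72 = 47
byte 4: (38 xor 9e) xor 65 = a6 xor 65 = c3
byte 5: (fe xor e2) xor 74 = 1c xor 74 = 68
byte 6: (b5 xor 72) xor 20 = c7 xor 20 = e7
byte 7: (0c xor 0a) xor 65 = 06 xor 65 = 63
byte 8: (35 xor 28) xor 72 = 1d xor 72 = 6f
byte 9: (b4 xor 3a) xor 72 = 8e xor 72 = fc
byte 10: (54 xor 51) xor 6f = 05 xor 6f = 6a
byte 11: (73 xor 5c) xor 72 = 2f xor 72 = 5d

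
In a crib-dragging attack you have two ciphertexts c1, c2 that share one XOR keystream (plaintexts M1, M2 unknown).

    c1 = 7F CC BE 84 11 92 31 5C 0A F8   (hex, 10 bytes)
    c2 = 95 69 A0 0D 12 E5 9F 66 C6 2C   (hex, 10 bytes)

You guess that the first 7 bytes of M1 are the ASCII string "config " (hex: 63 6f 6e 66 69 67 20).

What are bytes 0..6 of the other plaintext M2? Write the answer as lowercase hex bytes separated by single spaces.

89 ca 70 ef 6a 10 8e

First, c1 ⊕ c2 = (M1 ⊕ K) ⊕ (M2 ⊕ K) = M1 ⊕ M2, so the key drops out. Then M2 = (M1 ⊕ M2) ⊕ M1 over the first 7 bytes.
byte 0: (7f xor 95) xor 63 = ea xor 63 = 89
byte 1: (cc xor 69) xor 6f = a5 xor 6f = ca
byte 2: (be xor a0) xor 6e = 1e xor 6e = 70
byte 3: (84 xor 0d) xor 66 = 89 xor 66 = ef
byte 4: (11 xor 12) xor 69 = 03 xor 69 = 6a
byte 5: (92 xor e5) xor 67 = 77 xor 67 = 10
byte 6: (31 xor 9f) xor 20 = ae xor 20 = 8e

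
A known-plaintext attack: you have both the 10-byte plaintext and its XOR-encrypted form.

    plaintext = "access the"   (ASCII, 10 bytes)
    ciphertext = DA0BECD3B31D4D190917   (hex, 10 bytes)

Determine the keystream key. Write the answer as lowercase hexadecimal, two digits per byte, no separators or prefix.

Since ciphertext = plaintext ⊕ key, XORing both sides with plaintext gives key = plaintext ⊕ ciphertext.
61 ^ da = bb
63 ^ 0b = 68
63 ^ ec = 8f
65 ^ d3 = b6
73 ^ b3 = c0
73 ^ 1d = 6e
20 ^ 4d = 6d
74 ^ 19 = 6d
68 ^ 09 = 61
65 ^ 17 = 72

bb688fb6c06e6d6d6172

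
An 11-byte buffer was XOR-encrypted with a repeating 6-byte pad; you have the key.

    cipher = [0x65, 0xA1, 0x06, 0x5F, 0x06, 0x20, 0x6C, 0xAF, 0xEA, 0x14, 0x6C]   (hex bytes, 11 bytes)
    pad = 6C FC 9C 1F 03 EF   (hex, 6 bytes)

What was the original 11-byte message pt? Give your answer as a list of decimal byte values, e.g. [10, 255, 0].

[9, 93, 154, 64, 5, 207, 0, 83, 118, 11, 111]

The 6-byte key repeats, so the effective keystream is 6c fc 9c 1f 03 ef 6c fc 9c 1f 03.
byte 0: 65 xor 6c = 09
byte 1: a1 xor fc = 5d
byte 2: 06 xor 9c = 9a
byte 3: 5f xor 1f = 40
byte 4: 06 xor 03 = 05
byte 5: 20 xor ef = cf
byte 6: 6c xor 6c = 00
byte 7: af xor fc = 53
byte 8: ea xor 9c = 76
byte 9: 14 xor 1f = 0b
byte 10: 6c xor 03 = 6f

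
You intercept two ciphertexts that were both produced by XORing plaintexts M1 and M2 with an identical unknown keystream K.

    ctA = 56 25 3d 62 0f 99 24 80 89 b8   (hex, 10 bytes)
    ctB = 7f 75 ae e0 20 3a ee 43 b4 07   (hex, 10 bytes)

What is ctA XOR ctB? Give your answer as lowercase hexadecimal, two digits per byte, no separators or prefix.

295093822fa3cac33dbf

ctA ⊕ ctB = (M1 ⊕ K) ⊕ (M2 ⊕ K) = M1 ⊕ M2 — the shared key cancels under XOR.
byte 0: 56 XOR 7f = 29
byte 1: 25 XOR 75 = 50
byte 2: 3d XOR ae = 93
byte 3: 62 XOR e0 = 82
byte 4: 0f XOR 20 = 2f
byte 5: 99 XOR 3a = a3
byte 6: 24 XOR ee = ca
byte 7: 80 XOR 43 = c3
byte 8: 89 XOR b4 = 3d
byte 9: b8 XOR 07 = bf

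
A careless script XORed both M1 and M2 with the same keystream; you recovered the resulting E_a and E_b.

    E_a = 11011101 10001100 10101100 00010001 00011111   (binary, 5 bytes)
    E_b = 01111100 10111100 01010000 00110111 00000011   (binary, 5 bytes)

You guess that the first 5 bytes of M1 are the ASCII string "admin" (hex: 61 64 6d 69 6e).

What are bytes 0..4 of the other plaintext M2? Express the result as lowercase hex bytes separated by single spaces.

First, E_a ⊕ E_b = (M1 ⊕ K) ⊕ (M2 ⊕ K) = M1 ⊕ M2, so the key drops out. Then M2 = (M1 ⊕ M2) ⊕ M1 over the first 5 bytes.
byte 0: (dd ^ 7c) ^ 61 = a1 ^ 61 = c0
byte 1: (8c ^ bc) ^ 64 = 30 ^ 64 = 54
byte 2: (ac ^ 50) ^ 6d = fc ^ 6d = 91
byte 3: (11 ^ 37) ^ 69 = 26 ^ 69 = 4f
byte 4: (1f ^ 03) ^ 6e = 1c ^ 6e = 72

c0 54 91 4f 72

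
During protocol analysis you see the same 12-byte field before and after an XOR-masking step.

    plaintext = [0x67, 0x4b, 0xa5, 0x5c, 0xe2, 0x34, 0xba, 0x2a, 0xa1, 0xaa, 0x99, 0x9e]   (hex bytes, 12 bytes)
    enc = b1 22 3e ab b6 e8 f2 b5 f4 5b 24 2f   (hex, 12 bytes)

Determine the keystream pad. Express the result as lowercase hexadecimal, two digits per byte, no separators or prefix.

d6699bf754dc489f55f1bdb1

Since enc = plaintext ⊕ pad, XORing both sides with plaintext gives pad = plaintext ⊕ enc.
103 ⊕ 177 = 214
 75 ⊕  34 = 105
165 ⊕  62 = 155
 92 ⊕ 171 = 247
226 ⊕ 182 =  84
 52 ⊕ 232 = 220
186 ⊕ 242 =  72
 42 ⊕ 181 = 159
161 ⊕ 244 =  85
170 ⊕  91 = 241
153 ⊕  36 = 189
158 ⊕  47 = 177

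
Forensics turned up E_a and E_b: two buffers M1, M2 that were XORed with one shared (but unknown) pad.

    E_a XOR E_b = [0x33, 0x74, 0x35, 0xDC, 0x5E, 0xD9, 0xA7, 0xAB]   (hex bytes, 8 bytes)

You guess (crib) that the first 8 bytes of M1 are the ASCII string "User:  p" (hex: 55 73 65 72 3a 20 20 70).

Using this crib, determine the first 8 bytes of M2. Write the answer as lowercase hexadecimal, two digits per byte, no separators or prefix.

660750ae64f987db

Since E_a ⊕ E_b = M1 ⊕ M2, XORing with the guessed M1 bytes yields the corresponding M2 bytes: M2 = (E_a ⊕ E_b) ⊕ M1.
00110011 XOR 01010101 = 01100110
01110100 XOR 01110011 = 00000111
00110101 XOR 01100101 = 01010000
11011100 XOR 01110010 = 10101110
01011110 XOR 00111010 = 01100100
11011001 XOR 00100000 = 11111001
10100111 XOR 00100000 = 10000111
10101011 XOR 01110000 = 11011011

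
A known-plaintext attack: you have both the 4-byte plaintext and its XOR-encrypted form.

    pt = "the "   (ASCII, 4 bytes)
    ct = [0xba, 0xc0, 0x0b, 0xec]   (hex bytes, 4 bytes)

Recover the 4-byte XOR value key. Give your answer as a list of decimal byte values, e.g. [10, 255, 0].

[206, 168, 110, 204]

Since ct = pt ⊕ key, XORing both sides with pt gives key = pt ⊕ ct.
74 ⊕ ba = ce
68 ⊕ c0 = a8
65 ⊕ 0b = 6e
20 ⊕ ec = cc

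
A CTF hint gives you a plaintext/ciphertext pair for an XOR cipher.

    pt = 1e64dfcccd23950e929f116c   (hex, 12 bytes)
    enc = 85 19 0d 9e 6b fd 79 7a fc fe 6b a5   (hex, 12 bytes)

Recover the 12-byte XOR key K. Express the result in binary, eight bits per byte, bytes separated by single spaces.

Since enc = pt ⊕ K, XORing both sides with pt gives K = pt ⊕ enc.
 30 ^ 133 = 155
100 ^  25 = 125
223 ^  13 = 210
204 ^ 158 =  82
205 ^ 107 = 166
 35 ^ 253 = 222
149 ^ 121 = 236
 14 ^ 122 = 116
146 ^ 252 = 110
159 ^ 254 =  97
 17 ^ 107 = 122
108 ^ 165 = 201

10011011 01111101 11010010 01010010 10100110 11011110 11101100 01110100 01101110 01100001 01111010 11001001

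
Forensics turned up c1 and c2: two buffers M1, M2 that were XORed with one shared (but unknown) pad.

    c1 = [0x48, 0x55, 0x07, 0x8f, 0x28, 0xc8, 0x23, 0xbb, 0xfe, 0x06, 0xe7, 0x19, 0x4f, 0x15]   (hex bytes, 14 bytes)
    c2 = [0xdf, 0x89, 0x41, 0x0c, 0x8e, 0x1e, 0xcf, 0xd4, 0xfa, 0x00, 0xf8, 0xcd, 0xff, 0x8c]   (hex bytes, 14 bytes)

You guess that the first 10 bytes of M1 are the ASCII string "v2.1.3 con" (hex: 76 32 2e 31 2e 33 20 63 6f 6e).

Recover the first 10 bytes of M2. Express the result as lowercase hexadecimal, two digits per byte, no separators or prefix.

First, c1 ⊕ c2 = (M1 ⊕ K) ⊕ (M2 ⊕ K) = M1 ⊕ M2, so the key drops out. Then M2 = (M1 ⊕ M2) ⊕ M1 over the first 10 bytes.
byte 0: (48 ⊕ df) ⊕ 76 = 97 ⊕ 76 = e1
byte 1: (55 ⊕ 89) ⊕ 32 = dc ⊕ 32 = ee
byte 2: (07 ⊕ 41) ⊕ 2e = 46 ⊕ 2e = 68
byte 3: (8f ⊕ 0c) ⊕ 31 = 83 ⊕ 31 = b2
byte 4: (28 ⊕ 8e) ⊕ 2e = a6 ⊕ 2e = 88
byte 5: (c8 ⊕ 1e) ⊕ 33 = d6 ⊕ 33 = e5
byte 6: (23 ⊕ cf) ⊕ 20 = ec ⊕ 20 = cc
byte 7: (bb ⊕ d4) ⊕ 63 = 6f ⊕ 63 = 0c
byte 8: (fe ⊕ fa) ⊕ 6f = 04 ⊕ 6f = 6b
byte 9: (06 ⊕ 00) ⊕ 6e = 06 ⊕ 6e = 68

e1ee68b288e5cc0c6b68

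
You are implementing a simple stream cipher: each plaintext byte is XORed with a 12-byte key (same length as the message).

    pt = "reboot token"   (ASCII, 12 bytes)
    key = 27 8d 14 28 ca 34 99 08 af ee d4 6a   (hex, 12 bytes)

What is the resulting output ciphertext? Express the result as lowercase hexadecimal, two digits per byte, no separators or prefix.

XOR is its own inverse, so applying the key byte-wise gives the result directly.
byte 0: 72 ⊕ 27 = 55
byte 1: 65 ⊕ 8d = e8
byte 2: 62 ⊕ 14 = 76
byte 3: 6f ⊕ 28 = 47
byte 4: 6f ⊕ ca = a5
byte 5: 74 ⊕ 34 = 40
byte 6: 20 ⊕ 99 = b9
byte 7: 74 ⊕ 08 = 7c
byte 8: 6f ⊕ af = c0
byte 9: 6b ⊕ ee = 85
byte 10: 65 ⊕ d4 = b1
byte 11: 6e ⊕ 6a = 04

55e87647a540b97cc085b104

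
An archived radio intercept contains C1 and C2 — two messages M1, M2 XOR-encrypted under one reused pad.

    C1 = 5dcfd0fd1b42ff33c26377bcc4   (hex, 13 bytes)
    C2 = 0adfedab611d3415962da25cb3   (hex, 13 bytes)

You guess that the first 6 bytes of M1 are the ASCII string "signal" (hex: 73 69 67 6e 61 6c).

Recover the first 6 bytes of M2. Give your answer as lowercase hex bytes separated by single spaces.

24 79 5a 38 1b 33

First, C1 ⊕ C2 = (M1 ⊕ K) ⊕ (M2 ⊕ K) = M1 ⊕ M2, so the key drops out. Then M2 = (M1 ⊕ M2) ⊕ M1 over the first 6 bytes.
byte 0: (5d XOR 0a) XOR 73 = 57 XOR 73 = 24
byte 1: (cf XOR df) XOR 69 = 10 XOR 69 = 79
byte 2: (d0 XOR ed) XOR 67 = 3d XOR 67 = 5a
byte 3: (fd XOR ab) XOR 6e = 56 XOR 6e = 38
byte 4: (1b XOR 61) XOR 61 = 7a XOR 61 = 1b
byte 5: (42 XOR 1d) XOR 6c = 5f XOR 6c = 33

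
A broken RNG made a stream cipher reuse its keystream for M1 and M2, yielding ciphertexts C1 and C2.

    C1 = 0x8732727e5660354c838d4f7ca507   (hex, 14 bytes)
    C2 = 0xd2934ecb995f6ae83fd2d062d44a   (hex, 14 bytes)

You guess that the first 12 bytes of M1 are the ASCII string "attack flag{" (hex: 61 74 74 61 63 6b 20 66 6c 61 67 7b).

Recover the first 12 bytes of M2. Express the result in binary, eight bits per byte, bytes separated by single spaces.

00110100 11010101 01001000 11010100 10101100 01010100 01111111 11000010 11010000 00111110 11111000 01100101

First, C1 ⊕ C2 = (M1 ⊕ K) ⊕ (M2 ⊕ K) = M1 ⊕ M2, so the key drops out. Then M2 = (M1 ⊕ M2) ⊕ M1 over the first 12 bytes.
byte 0: (87 ⊕ d2) ⊕ 61 = 55 ⊕ 61 = 34
byte 1: (32 ⊕ 93) ⊕ 74 = a1 ⊕ 74 = d5
byte 2: (72 ⊕ 4e) ⊕ 74 = 3c ⊕ 74 = 48
byte 3: (7e ⊕ cb) ⊕ 61 = b5 ⊕ 61 = d4
byte 4: (56 ⊕ 99) ⊕ 63 = cf ⊕ 63 = ac
byte 5: (60 ⊕ 5f) ⊕ 6b = 3f ⊕ 6b = 54
byte 6: (35 ⊕ 6a) ⊕ 20 = 5f ⊕ 20 = 7f
byte 7: (4c ⊕ e8) ⊕ 66 = a4 ⊕ 66 = c2
byte 8: (83 ⊕ 3f) ⊕ 6c = bc ⊕ 6c = d0
byte 9: (8d ⊕ d2) ⊕ 61 = 5f ⊕ 61 = 3e
byte 10: (4f ⊕ d0) ⊕ 67 = 9f ⊕ 67 = f8
byte 11: (7c ⊕ 62) ⊕ 7b = 1e ⊕ 7b = 65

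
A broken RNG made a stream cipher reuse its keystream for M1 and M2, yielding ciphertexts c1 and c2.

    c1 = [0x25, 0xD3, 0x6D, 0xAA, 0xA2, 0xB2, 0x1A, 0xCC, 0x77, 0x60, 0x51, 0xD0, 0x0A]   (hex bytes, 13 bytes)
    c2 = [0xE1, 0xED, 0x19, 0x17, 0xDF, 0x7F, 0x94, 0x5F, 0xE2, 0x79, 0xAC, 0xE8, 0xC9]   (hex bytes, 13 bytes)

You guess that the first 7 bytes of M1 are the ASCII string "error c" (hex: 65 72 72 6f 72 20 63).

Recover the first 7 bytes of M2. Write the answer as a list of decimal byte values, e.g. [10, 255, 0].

First, c1 ⊕ c2 = (M1 ⊕ K) ⊕ (M2 ⊕ K) = M1 ⊕ M2, so the key drops out. Then M2 = (M1 ⊕ M2) ⊕ M1 over the first 7 bytes.
byte 0: (25 XOR e1) XOR 65 = c4 XOR 65 = a1
byte 1: (d3 XOR ed) XOR 72 = 3e XOR 72 = 4c
byte 2: (6d XOR 19) XOR 72 = 74 XOR 72 = 06
byte 3: (aa XOR 17) XOR 6f = bd XOR 6f = d2
byte 4: (a2 XOR df) XOR 72 = 7d XOR 72 = 0f
byte 5: (b2 XOR 7f) XOR 20 = cd XOR 20 = ed
byte 6: (1a XOR 94) XOR 63 = 8e XOR 63 = ed

[161, 76, 6, 210, 15, 237, 237]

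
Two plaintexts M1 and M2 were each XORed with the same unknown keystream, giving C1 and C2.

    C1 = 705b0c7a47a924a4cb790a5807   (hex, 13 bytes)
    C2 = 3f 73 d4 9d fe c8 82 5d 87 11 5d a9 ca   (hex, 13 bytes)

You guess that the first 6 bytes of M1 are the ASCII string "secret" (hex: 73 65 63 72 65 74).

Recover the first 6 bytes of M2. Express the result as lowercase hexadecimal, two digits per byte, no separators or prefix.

First, C1 ⊕ C2 = (M1 ⊕ K) ⊕ (M2 ⊕ K) = M1 ⊕ M2, so the key drops out. Then M2 = (M1 ⊕ M2) ⊕ M1 over the first 6 bytes.
byte 0: (70 ⊕ 3f) ⊕ 73 = 4f ⊕ 73 = 3c
byte 1: (5b ⊕ 73) ⊕ 65 = 28 ⊕ 65 = 4d
byte 2: (0c ⊕ d4) ⊕ 63 = d8 ⊕ 63 = bb
byte 3: (7a ⊕ 9d) ⊕ 72 = e7 ⊕ 72 = 95
byte 4: (47 ⊕ fe) ⊕ 65 = b9 ⊕ 65 = dc
byte 5: (a9 ⊕ c8) ⊕ 74 = 61 ⊕ 74 = 15

3c4dbb95dc15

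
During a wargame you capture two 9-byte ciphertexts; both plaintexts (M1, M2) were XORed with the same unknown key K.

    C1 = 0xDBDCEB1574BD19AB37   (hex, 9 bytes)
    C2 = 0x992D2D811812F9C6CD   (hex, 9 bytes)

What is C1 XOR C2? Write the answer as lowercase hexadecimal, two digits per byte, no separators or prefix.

C1 ⊕ C2 = (M1 ⊕ K) ⊕ (M2 ⊕ K) = M1 ⊕ M2 — the shared key cancels under XOR.
db ⊕ 99 = 42
dc ⊕ 2d = f1
eb ⊕ 2d = c6
15 ⊕ 81 = 94
74 ⊕ 18 = 6c
bd ⊕ 12 = af
19 ⊕ f9 = e0
ab ⊕ c6 = 6d
37 ⊕ cd = fa

42f1c6946cafe06dfa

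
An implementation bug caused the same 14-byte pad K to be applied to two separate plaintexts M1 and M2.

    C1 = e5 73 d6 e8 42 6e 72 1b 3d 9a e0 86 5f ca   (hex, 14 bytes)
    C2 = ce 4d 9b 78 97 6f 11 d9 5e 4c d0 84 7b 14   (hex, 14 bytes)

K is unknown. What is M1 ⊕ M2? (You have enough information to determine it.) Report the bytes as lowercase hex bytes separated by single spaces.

2b 3e 4d 90 d5 01 63 c2 63 d6 30 02 24 de

C1 ⊕ C2 = (M1 ⊕ K) ⊕ (M2 ⊕ K) = M1 ⊕ M2 — the shared key cancels under XOR.
e5 XOR ce = 2b
73 XOR 4d = 3e
d6 XOR 9b = 4d
e8 XOR 78 = 90
42 XOR 97 = d5
6e XOR 6f = 01
72 XOR 11 = 63
1b XOR d9 = c2
3d XOR 5e = 63
9a XOR 4c = d6
e0 XOR d0 = 30
86 XOR 84 = 02
5f XOR 7b = 24
ca XOR 14 = de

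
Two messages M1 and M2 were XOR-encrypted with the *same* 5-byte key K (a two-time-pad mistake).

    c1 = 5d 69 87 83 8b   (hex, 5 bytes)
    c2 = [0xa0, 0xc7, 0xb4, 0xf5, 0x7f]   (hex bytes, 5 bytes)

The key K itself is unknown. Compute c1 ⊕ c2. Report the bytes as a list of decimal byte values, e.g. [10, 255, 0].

c1 ⊕ c2 = (M1 ⊕ K) ⊕ (M2 ⊕ K) = M1 ⊕ M2 — the shared key cancels under XOR.
 93 ^ 160 = 253
105 ^ 199 = 174
135 ^ 180 =  51
131 ^ 245 = 118
139 ^ 127 = 244

[253, 174, 51, 118, 244]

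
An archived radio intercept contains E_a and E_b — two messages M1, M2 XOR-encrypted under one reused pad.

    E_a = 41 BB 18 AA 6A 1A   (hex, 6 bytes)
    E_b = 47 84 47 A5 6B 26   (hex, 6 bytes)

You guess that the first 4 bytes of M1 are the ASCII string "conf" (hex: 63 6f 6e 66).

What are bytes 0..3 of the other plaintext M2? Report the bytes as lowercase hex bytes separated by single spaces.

First, E_a ⊕ E_b = (M1 ⊕ K) ⊕ (M2 ⊕ K) = M1 ⊕ M2, so the key drops out. Then M2 = (M1 ⊕ M2) ⊕ M1 over the first 4 bytes.
byte 0: (41 XOR 47) XOR 63 = 06 XOR 63 = 65
byte 1: (bb XOR 84) XOR 6f = 3f XOR 6f = 50
byte 2: (18 XOR 47) XOR 6e = 5f XOR 6e = 31
byte 3: (aa XOR a5) XOR 66 = 0f XOR 66 = 69

65 50 31 69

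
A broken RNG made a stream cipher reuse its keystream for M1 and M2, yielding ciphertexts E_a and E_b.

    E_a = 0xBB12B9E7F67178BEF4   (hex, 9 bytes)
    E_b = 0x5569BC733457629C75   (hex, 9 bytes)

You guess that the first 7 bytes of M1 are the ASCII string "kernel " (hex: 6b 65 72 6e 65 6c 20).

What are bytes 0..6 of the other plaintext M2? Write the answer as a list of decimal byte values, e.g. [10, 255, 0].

First, E_a ⊕ E_b = (M1 ⊕ K) ⊕ (M2 ⊕ K) = M1 ⊕ M2, so the key drops out. Then M2 = (M1 ⊕ M2) ⊕ M1 over the first 7 bytes.
byte 0: (bb xor 55) xor 6b = ee xor 6b = 85
byte 1: (12 xor 69) xor 65 = 7b xor 65 = 1e
byte 2: (b9 xor bc) xor 72 = 05 xor 72 = 77
byte 3: (e7 xor 73) xor 6e = 94 xor 6e = fa
byte 4: (f6 xor 34) xor 65 = c2 xor 65 = a7
byte 5: (71 xor 57) xor 6c = 26 xor 6c = 4a
byte 6: (78 xor 62) xor 20 = 1a xor 20 = 3a

[133, 30, 119, 250, 167, 74, 58]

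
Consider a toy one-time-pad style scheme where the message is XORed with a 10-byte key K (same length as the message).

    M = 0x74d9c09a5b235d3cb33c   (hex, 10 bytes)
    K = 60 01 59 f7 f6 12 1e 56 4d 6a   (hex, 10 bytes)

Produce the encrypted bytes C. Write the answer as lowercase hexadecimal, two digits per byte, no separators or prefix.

XOR is its own inverse, so applying the key byte-wise gives the result directly.
74 XOR 60 = 14
d9 XOR 01 = d8
c0 XOR 59 = 99
9a XOR f7 = 6d
5b XOR f6 = ad
23 XOR 12 = 31
5d XOR 1e = 43
3c XOR 56 = 6a
b3 XOR 4d = fe
3c XOR 6a = 56

14d8996dad31436afe56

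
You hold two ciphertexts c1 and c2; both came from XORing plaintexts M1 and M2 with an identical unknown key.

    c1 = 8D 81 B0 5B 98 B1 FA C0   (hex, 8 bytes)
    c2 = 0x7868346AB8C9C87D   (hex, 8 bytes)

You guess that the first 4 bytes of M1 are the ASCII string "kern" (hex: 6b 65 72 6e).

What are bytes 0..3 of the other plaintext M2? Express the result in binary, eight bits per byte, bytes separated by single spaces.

First, c1 ⊕ c2 = (M1 ⊕ K) ⊕ (M2 ⊕ K) = M1 ⊕ M2, so the key drops out. Then M2 = (M1 ⊕ M2) ⊕ M1 over the first 4 bytes.
byte 0: (8d ^ 78) ^ 6b = f5 ^ 6b = 9e
byte 1: (81 ^ 68) ^ 65 = e9 ^ 65 = 8c
byte 2: (b0 ^ 34) ^ 72 = 84 ^ 72 = f6
byte 3: (5b ^ 6a) ^ 6e = 31 ^ 6e = 5f

10011110 10001100 11110110 01011111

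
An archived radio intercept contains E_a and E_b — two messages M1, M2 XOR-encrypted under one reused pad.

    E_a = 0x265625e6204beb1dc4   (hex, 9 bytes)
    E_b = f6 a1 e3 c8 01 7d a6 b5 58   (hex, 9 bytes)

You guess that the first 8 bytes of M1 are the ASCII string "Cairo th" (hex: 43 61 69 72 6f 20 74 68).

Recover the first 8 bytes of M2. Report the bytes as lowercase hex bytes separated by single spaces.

First, E_a ⊕ E_b = (M1 ⊕ K) ⊕ (M2 ⊕ K) = M1 ⊕ M2, so the key drops out. Then M2 = (M1 ⊕ M2) ⊕ M1 over the first 8 bytes.
byte 0: (26 XOR f6) XOR 43 = d0 XOR 43 = 93
byte 1: (56 XOR a1) XOR 61 = f7 XOR 61 = 96
byte 2: (25 XOR e3) XOR 69 = c6 XOR 69 = af
byte 3: (e6 XOR c8) XOR 72 = 2e XOR 72 = 5c
byte 4: (20 XOR 01) XOR 6f = 21 XOR 6f = 4e
byte 5: (4b XOR 7d) XOR 20 = 36 XOR 20 = 16
byte 6: (eb XOR a6) XOR 74 = 4d XOR 74 = 39
byte 7: (1d XOR b5) XOR 68 = a8 XOR 68 = c0

93 96 af 5c 4e 16 39 c0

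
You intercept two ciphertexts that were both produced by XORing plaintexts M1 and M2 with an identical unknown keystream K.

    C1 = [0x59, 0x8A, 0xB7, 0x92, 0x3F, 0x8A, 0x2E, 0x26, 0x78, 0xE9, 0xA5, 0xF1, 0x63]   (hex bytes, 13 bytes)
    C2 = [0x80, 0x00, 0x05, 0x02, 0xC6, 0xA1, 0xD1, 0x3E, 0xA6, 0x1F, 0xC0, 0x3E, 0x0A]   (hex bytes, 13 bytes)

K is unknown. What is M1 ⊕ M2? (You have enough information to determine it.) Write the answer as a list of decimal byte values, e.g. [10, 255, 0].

C1 ⊕ C2 = (M1 ⊕ K) ⊕ (M2 ⊕ K) = M1 ⊕ M2 — the shared key cancels under XOR.
byte 0:  89 ^ 128 = 217
byte 1: 138 ^   0 = 138
byte 2: 183 ^   5 = 178
byte 3: 146 ^   2 = 144
byte 4:  63 ^ 198 = 249
byte 5: 138 ^ 161 =  43
byte 6:  46 ^ 209 = 255
byte 7:  38 ^  62 =  24
byte 8: 120 ^ 166 = 222
byte 9: 233 ^  31 = 246
byte 10: 165 ^ 192 = 101
byte 11: 241 ^  62 = 207
byte 12:  99 ^  10 = 105

[217, 138, 178, 144, 249, 43, 255, 24, 222, 246, 101, 207, 105]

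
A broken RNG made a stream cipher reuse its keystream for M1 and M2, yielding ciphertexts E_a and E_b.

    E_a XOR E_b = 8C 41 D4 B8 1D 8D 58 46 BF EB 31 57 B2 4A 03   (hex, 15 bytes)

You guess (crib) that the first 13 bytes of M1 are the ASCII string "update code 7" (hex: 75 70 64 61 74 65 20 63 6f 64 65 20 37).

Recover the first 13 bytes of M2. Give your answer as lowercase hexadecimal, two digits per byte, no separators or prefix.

Since E_a ⊕ E_b = M1 ⊕ M2, XORing with the guessed M1 bytes yields the corresponding M2 bytes: M2 = (E_a ⊕ E_b) ⊕ M1.
byte 0: 10001100 ⊕ 01110101 = 11111001
byte 1: 01000001 ⊕ 01110000 = 00110001
byte 2: 11010100 ⊕ 01100100 = 10110000
byte 3: 10111000 ⊕ 01100001 = 11011001
byte 4: 00011101 ⊕ 01110100 = 01101001
byte 5: 10001101 ⊕ 01100101 = 11101000
byte 6: 01011000 ⊕ 00100000 = 01111000
byte 7: 01000110 ⊕ 01100011 = 00100101
byte 8: 10111111 ⊕ 01101111 = 11010000
byte 9: 11101011 ⊕ 01100100 = 10001111
byte 10: 00110001 ⊕ 01100101 = 01010100
byte 11: 01010111 ⊕ 00100000 = 01110111
byte 12: 10110010 ⊕ 00110111 = 10000101

f931b0d969e87825d08f547785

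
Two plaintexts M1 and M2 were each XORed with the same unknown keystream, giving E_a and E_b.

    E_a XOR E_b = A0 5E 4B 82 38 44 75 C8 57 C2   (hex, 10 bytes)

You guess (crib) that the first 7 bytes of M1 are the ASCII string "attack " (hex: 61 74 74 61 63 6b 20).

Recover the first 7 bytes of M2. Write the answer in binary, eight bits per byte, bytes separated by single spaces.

11000001 00101010 00111111 11100011 01011011 00101111 01010101

Since E_a ⊕ E_b = M1 ⊕ M2, XORing with the guessed M1 bytes yields the corresponding M2 bytes: M2 = (E_a ⊕ E_b) ⊕ M1.
byte 0: a0 ^ 61 = c1
byte 1: 5e ^ 74 = 2a
byte 2: 4b ^ 74 = 3f
byte 3: 82 ^ 61 = e3
byte 4: 38 ^ 63 = 5b
byte 5: 44 ^ 6b = 2f
byte 6: 75 ^ 20 = 55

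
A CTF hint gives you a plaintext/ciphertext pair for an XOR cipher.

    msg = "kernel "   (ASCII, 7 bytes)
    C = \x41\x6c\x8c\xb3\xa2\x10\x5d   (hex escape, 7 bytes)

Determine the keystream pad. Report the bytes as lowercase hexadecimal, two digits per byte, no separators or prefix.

Since C = msg ⊕ pad, XORing both sides with msg gives pad = msg ⊕ C.
107 xor  65 =  42
101 xor 108 =   9
114 xor 140 = 254
110 xor 179 = 221
101 xor 162 = 199
108 xor  16 = 124
 32 xor  93 = 125

2a09feddc77c7d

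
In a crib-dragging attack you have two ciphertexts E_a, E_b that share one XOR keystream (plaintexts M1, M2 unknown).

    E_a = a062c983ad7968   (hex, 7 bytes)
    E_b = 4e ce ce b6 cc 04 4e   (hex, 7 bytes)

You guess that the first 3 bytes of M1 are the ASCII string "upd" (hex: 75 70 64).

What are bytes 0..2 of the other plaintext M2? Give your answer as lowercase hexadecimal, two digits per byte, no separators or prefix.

First, E_a ⊕ E_b = (M1 ⊕ K) ⊕ (M2 ⊕ K) = M1 ⊕ M2, so the key drops out. Then M2 = (M1 ⊕ M2) ⊕ M1 over the first 3 bytes.
byte 0: (a0 xor 4e) xor 75 = ee xor 75 = 9b
byte 1: (62 xor ce) xor 70 = ac xor 70 = dc
byte 2: (c9 xor ce) xor 64 = 07 xor 64 = 63

9bdc63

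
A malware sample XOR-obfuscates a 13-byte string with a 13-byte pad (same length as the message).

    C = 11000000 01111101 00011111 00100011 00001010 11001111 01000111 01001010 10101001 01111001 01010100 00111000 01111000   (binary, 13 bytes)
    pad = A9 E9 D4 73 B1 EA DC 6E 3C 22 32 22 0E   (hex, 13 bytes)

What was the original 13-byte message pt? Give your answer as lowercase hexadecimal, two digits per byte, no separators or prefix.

6994cb50bb259b24955b661a76

byte 0: c0 XOR a9 = 69
byte 1: 7d XOR e9 = 94
byte 2: 1f XOR d4 = cb
byte 3: 23 XOR 73 = 50
byte 4: 0a XOR b1 = bb
byte 5: cf XOR ea = 25
byte 6: 47 XOR dc = 9b
byte 7: 4a XOR 6e = 24
byte 8: a9 XOR 3c = 95
byte 9: 79 XOR 22 = 5b
byte 10: 54 XOR 32 = 66
byte 11: 38 XOR 22 = 1a
byte 12: 78 XOR 0e = 76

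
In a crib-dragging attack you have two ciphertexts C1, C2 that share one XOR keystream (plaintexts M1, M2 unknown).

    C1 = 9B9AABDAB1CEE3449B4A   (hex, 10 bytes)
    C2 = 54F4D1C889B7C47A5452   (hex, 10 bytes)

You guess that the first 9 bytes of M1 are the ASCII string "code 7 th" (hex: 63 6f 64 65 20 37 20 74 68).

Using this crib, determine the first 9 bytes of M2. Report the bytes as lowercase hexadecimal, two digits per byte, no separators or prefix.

First, C1 ⊕ C2 = (M1 ⊕ K) ⊕ (M2 ⊕ K) = M1 ⊕ M2, so the key drops out. Then M2 = (M1 ⊕ M2) ⊕ M1 over the first 9 bytes.
byte 0: (9b ⊕ 54) ⊕ 63 = cf ⊕ 63 = ac
byte 1: (9a ⊕ f4) ⊕ 6f = 6e ⊕ 6f = 01
byte 2: (ab ⊕ d1) ⊕ 64 = 7a ⊕ 64 = 1e
byte 3: (da ⊕ c8) ⊕ 65 = 12 ⊕ 65 = 77
byte 4: (b1 ⊕ 89) ⊕ 20 = 38 ⊕ 20 = 18
byte 5: (ce ⊕ b7) ⊕ 37 = 79 ⊕ 37 = 4e
byte 6: (e3 ⊕ c4) ⊕ 20 = 27 ⊕ 20 = 07
byte 7: (44 ⊕ 7a) ⊕ 74 = 3e ⊕ 74 = 4a
byte 8: (9b ⊕ 54) ⊕ 68 = cf ⊕ 68 = a7

ac011e77184e074aa7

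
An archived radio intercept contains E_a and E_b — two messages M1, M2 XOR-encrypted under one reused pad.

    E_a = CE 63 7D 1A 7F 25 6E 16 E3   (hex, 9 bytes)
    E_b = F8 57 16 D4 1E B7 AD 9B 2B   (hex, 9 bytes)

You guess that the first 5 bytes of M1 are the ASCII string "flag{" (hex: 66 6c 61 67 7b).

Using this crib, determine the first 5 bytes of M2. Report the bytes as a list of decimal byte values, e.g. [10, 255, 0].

[80, 88, 10, 169, 26]

First, E_a ⊕ E_b = (M1 ⊕ K) ⊕ (M2 ⊕ K) = M1 ⊕ M2, so the key drops out. Then M2 = (M1 ⊕ M2) ⊕ M1 over the first 5 bytes.
byte 0: (ce xor f8) xor 66 = 36 xor 66 = 50
byte 1: (63 xor 57) xor 6c = 34 xor 6c = 58
byte 2: (7d xor 16) xor 61 = 6b xor 61 = 0a
byte 3: (1a xor d4) xor 67 = ce xor 67 = a9
byte 4: (7f xor 1e) xor 7b = 61 xor 7b = 1a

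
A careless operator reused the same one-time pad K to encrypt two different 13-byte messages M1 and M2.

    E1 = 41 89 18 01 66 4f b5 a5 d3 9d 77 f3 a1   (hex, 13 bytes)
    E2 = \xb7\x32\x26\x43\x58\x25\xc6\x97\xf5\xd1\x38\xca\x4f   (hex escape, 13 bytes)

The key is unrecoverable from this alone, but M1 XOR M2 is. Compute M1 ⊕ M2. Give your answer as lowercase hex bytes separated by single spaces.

f6 bb 3e 42 3e 6a 73 32 26 4c 4f 39 ee

E1 ⊕ E2 = (M1 ⊕ K) ⊕ (M2 ⊕ K) = M1 ⊕ M2 — the shared key cancels under XOR.
byte 0: 41 ^ b7 = f6
byte 1: 89 ^ 32 = bb
byte 2: 18 ^ 26 = 3e
byte 3: 01 ^ 43 = 42
byte 4: 66 ^ 58 = 3e
byte 5: 4f ^ 25 = 6a
byte 6: b5 ^ c6 = 73
byte 7: a5 ^ 97 = 32
byte 8: d3 ^ f5 = 26
byte 9: 9d ^ d1 = 4c
byte 10: 77 ^ 38 = 4f
byte 11: f3 ^ ca = 39
byte 12: a1 ^ 4f = ee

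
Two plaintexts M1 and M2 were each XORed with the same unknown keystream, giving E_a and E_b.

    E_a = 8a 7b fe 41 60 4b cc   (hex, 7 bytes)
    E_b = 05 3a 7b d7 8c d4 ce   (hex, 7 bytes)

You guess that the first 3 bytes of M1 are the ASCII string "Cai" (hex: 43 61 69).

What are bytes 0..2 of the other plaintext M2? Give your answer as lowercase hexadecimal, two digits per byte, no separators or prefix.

First, E_a ⊕ E_b = (M1 ⊕ K) ⊕ (M2 ⊕ K) = M1 ⊕ M2, so the key drops out. Then M2 = (M1 ⊕ M2) ⊕ M1 over the first 3 bytes.
byte 0: (8a ^ 05) ^ 43 = 8f ^ 43 = cc
byte 1: (7b ^ 3a) ^ 61 = 41 ^ 61 = 20
byte 2: (fe ^ 7b) ^ 69 = 85 ^ 69 = ec

cc20ec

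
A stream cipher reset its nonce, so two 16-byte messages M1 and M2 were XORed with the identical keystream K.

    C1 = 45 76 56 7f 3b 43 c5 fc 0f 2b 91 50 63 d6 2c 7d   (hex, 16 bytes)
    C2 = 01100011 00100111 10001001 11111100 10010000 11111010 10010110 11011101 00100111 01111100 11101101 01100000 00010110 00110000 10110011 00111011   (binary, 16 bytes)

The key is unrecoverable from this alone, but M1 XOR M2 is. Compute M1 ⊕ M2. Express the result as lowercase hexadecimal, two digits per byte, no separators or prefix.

C1 ⊕ C2 = (M1 ⊕ K) ⊕ (M2 ⊕ K) = M1 ⊕ M2 — the shared key cancels under XOR.
45 xor 63 = 26
76 xor 27 = 51
56 xor 89 = df
7f xor fc = 83
3b xor 90 = ab
43 xor fa = b9
c5 xor 96 = 53
fc xor dd = 21
0f xor 27 = 28
2b xor 7c = 57
91 xor ed = 7c
50 xor 60 = 30
63 xor 16 = 75
d6 xor 30 = e6
2c xor b3 = 9f
7d xor 3b = 46

2651df83abb9532128577c3075e69f46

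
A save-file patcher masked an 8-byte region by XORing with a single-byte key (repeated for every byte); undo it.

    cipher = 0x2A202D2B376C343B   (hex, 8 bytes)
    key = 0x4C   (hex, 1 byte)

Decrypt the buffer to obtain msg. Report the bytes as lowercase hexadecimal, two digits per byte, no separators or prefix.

The 1-byte key repeats, so the effective keystream is 4c 4c 4c 4c 4c 4c 4c 4c.
byte 0: 00101010 XOR 01001100 = 01100110
byte 1: 00100000 XOR 01001100 = 01101100
byte 2: 00101101 XOR 01001100 = 01100001
byte 3: 00101011 XOR 01001100 = 01100111
byte 4: 00110111 XOR 01001100 = 01111011
byte 5: 01101100 XOR 01001100 = 00100000
byte 6: 00110100 XOR 01001100 = 01111000
byte 7: 00111011 XOR 01001100 = 01110111

666c61677b207877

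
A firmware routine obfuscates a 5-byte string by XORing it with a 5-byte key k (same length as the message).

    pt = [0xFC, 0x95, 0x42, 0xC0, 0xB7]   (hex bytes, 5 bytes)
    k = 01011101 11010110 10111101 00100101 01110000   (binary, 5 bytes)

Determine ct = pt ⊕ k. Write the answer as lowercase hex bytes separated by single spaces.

a1 43 ff e5 c7

XOR is its own inverse, so applying the key byte-wise gives the result directly.
byte 0: fc ⊕ 5d = a1
byte 1: 95 ⊕ d6 = 43
byte 2: 42 ⊕ bd = ff
byte 3: c0 ⊕ 25 = e5
byte 4: b7 ⊕ 70 = c7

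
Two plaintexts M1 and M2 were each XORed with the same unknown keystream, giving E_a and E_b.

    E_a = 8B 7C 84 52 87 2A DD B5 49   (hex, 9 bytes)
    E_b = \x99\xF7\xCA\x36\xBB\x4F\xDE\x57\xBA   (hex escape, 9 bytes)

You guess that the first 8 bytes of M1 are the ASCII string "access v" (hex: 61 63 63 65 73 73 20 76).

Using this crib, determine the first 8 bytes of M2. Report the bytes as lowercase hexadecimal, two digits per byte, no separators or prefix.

First, E_a ⊕ E_b = (M1 ⊕ K) ⊕ (M2 ⊕ K) = M1 ⊕ M2, so the key drops out. Then M2 = (M1 ⊕ M2) ⊕ M1 over the first 8 bytes.
byte 0: (8b XOR 99) XOR 61 = 12 XOR 61 = 73
byte 1: (7c XOR f7) XOR 63 = 8b XOR 63 = e8
byte 2: (84 XOR ca) XOR 63 = 4e XOR 63 = 2d
byte 3: (52 XOR 36) XOR 65 = 64 XOR 65 = 01
byte 4: (87 XOR bb) XOR 73 = 3c XOR 73 = 4f
byte 5: (2a XOR 4f) XOR 73 = 65 XOR 73 = 16
byte 6: (dd XOR de) XOR 20 = 03 XOR 20 = 23
byte 7: (b5 XOR 57) XOR 76 = e2 XOR 76 = 94

73e82d014f162394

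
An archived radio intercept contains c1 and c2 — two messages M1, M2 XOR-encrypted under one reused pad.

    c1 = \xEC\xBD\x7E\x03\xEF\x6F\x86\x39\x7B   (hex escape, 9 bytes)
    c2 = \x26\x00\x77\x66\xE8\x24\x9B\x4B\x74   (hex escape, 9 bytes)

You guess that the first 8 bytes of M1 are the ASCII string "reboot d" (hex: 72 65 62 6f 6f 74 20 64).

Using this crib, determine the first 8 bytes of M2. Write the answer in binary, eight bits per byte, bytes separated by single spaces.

First, c1 ⊕ c2 = (M1 ⊕ K) ⊕ (M2 ⊕ K) = M1 ⊕ M2, so the key drops out. Then M2 = (M1 ⊕ M2) ⊕ M1 over the first 8 bytes.
byte 0: (ec ⊕ 26) ⊕ 72 = ca ⊕ 72 = b8
byte 1: (bd ⊕ 00) ⊕ 65 = bd ⊕ 65 = d8
byte 2: (7e ⊕ 77) ⊕ 62 = 09 ⊕ 62 = 6b
byte 3: (03 ⊕ 66) ⊕ 6f = 65 ⊕ 6f = 0a
byte 4: (ef ⊕ e8) ⊕ 6f = 07 ⊕ 6f = 68
byte 5: (6f ⊕ 24) ⊕ 74 = 4b ⊕ 74 = 3f
byte 6: (86 ⊕ 9b) ⊕ 20 = 1d ⊕ 20 = 3d
byte 7: (39 ⊕ 4b) ⊕ 64 = 72 ⊕ 64 = 16

10111000 11011000 01101011 00001010 01101000 00111111 00111101 00010110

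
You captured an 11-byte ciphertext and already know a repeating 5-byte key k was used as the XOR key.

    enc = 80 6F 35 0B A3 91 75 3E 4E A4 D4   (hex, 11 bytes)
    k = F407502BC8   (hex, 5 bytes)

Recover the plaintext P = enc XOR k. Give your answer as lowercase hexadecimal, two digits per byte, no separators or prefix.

746865206b65726e656c20

The 5-byte key repeats, so the effective keystream is f4 07 50 2b c8 f4 07 50 2b c8 f4.
byte 0: 128 xor 244 = 116
byte 1: 111 xor   7 = 104
byte 2:  53 xor  80 = 101
byte 3:  11 xor  43 =  32
byte 4: 163 xor 200 = 107
byte 5: 145 xor 244 = 101
byte 6: 117 xor   7 = 114
byte 7:  62 xor  80 = 110
byte 8:  78 xor  43 = 101
byte 9: 164 xor 200 = 108
byte 10: 212 xor 244 =  32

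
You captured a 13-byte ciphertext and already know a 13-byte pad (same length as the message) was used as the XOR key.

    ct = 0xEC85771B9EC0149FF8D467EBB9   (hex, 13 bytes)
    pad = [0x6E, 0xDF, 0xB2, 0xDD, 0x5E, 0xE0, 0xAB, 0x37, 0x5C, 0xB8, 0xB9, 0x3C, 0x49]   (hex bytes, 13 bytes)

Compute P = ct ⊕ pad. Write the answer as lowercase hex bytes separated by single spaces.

82 5a c5 c6 c0 20 bf a8 a4 6c de d7 f0

byte 0: 11101100 XOR 01101110 = 10000010
byte 1: 10000101 XOR 11011111 = 01011010
byte 2: 01110111 XOR 10110010 = 11000101
byte 3: 00011011 XOR 11011101 = 11000110
byte 4: 10011110 XOR 01011110 = 11000000
byte 5: 11000000 XOR 11100000 = 00100000
byte 6: 00010100 XOR 10101011 = 10111111
byte 7: 10011111 XOR 00110111 = 10101000
byte 8: 11111000 XOR 01011100 = 10100100
byte 9: 11010100 XOR 10111000 = 01101100
byte 10: 01100111 XOR 10111001 = 11011110
byte 11: 11101011 XOR 00111100 = 11010111
byte 12: 10111001 XOR 01001001 = 11110000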